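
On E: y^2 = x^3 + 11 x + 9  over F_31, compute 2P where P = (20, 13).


Doubling: s = (3 x1^2 + a) / (2 y1)
s = (3*20^2 + 11) / (2*13) mod 31 = 12
x3 = s^2 - 2 x1 mod 31 = 12^2 - 2*20 = 11
y3 = s (x1 - x3) - y1 mod 31 = 12 * (20 - 11) - 13 = 2

2P = (11, 2)


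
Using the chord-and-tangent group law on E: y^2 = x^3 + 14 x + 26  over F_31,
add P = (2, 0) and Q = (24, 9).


P != Q, so use the chord formula.
s = (y2 - y1) / (x2 - x1) = (9) / (22) mod 31 = 30
x3 = s^2 - x1 - x2 mod 31 = 30^2 - 2 - 24 = 6
y3 = s (x1 - x3) - y1 mod 31 = 30 * (2 - 6) - 0 = 4

P + Q = (6, 4)


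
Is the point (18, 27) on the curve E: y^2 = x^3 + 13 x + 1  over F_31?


Check whether y^2 = x^3 + 13 x + 1 (mod 31) for (x, y) = (18, 27).
LHS: y^2 = 27^2 mod 31 = 16
RHS: x^3 + 13 x + 1 = 18^3 + 13*18 + 1 mod 31 = 22
LHS != RHS

No, not on the curve


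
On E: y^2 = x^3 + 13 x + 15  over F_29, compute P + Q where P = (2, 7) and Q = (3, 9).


P != Q, so use the chord formula.
s = (y2 - y1) / (x2 - x1) = (2) / (1) mod 29 = 2
x3 = s^2 - x1 - x2 mod 29 = 2^2 - 2 - 3 = 28
y3 = s (x1 - x3) - y1 mod 29 = 2 * (2 - 28) - 7 = 28

P + Q = (28, 28)


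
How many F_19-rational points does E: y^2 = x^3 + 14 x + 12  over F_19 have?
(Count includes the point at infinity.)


For each x in F_19, count y with y^2 = x^3 + 14 x + 12 mod 19:
  x = 3: RHS = 5, y in [9, 10]  -> 2 point(s)
  x = 5: RHS = 17, y in [6, 13]  -> 2 point(s)
  x = 7: RHS = 16, y in [4, 15]  -> 2 point(s)
  x = 8: RHS = 9, y in [3, 16]  -> 2 point(s)
  x = 13: RHS = 16, y in [4, 15]  -> 2 point(s)
  x = 14: RHS = 7, y in [8, 11]  -> 2 point(s)
  x = 15: RHS = 6, y in [5, 14]  -> 2 point(s)
  x = 16: RHS = 0, y in [0]  -> 1 point(s)
  x = 18: RHS = 16, y in [4, 15]  -> 2 point(s)
Affine points: 17. Add the point at infinity: total = 18.

#E(F_19) = 18


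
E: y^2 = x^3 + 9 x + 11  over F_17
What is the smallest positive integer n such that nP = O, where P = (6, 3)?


Compute successive multiples of P until we hit O:
  1P = (6, 3)
  2P = (7, 3)
  3P = (4, 14)
  4P = (16, 1)
  5P = (10, 8)
  6P = (10, 9)
  7P = (16, 16)
  8P = (4, 3)
  ... (continuing to 11P)
  11P = O

ord(P) = 11


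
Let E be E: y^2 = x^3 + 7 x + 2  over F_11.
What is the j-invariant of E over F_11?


Delta = -16(4 a^3 + 27 b^2) mod 11 = 3
-1728 * (4 a)^3 = -1728 * (4*7)^3 mod 11 = 4
j = 4 * 3^(-1) mod 11 = 5

j = 5 (mod 11)


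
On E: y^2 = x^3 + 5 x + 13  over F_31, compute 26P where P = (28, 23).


k = 26 = 11010_2 (binary, LSB first: 01011)
Double-and-add from P = (28, 23):
  bit 0 = 0: acc unchanged = O
  bit 1 = 1: acc = O + (10, 3) = (10, 3)
  bit 2 = 0: acc unchanged = (10, 3)
  bit 3 = 1: acc = (10, 3) + (7, 9) = (18, 13)
  bit 4 = 1: acc = (18, 13) + (11, 2) = (7, 22)

26P = (7, 22)


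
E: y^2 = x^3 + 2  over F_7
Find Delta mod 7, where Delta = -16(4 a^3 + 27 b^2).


4 a^3 + 27 b^2 = 4*0^3 + 27*2^2 = 0 + 108 = 108
Delta = -16 * (108) = -1728
Delta mod 7 = 1

Delta = 1 (mod 7)


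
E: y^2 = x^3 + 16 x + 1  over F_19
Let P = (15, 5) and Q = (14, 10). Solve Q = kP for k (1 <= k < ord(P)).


Enumerate multiples of P until we hit Q = (14, 10):
  1P = (15, 5)
  2P = (14, 9)
  3P = (6, 16)
  4P = (7, 0)
  5P = (6, 3)
  6P = (14, 10)
Match found at i = 6.

k = 6


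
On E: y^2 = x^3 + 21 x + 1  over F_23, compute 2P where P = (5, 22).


Doubling: s = (3 x1^2 + a) / (2 y1)
s = (3*5^2 + 21) / (2*22) mod 23 = 21
x3 = s^2 - 2 x1 mod 23 = 21^2 - 2*5 = 17
y3 = s (x1 - x3) - y1 mod 23 = 21 * (5 - 17) - 22 = 2

2P = (17, 2)


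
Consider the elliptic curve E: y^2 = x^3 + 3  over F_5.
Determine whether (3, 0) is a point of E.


Check whether y^2 = x^3 + 0 x + 3 (mod 5) for (x, y) = (3, 0).
LHS: y^2 = 0^2 mod 5 = 0
RHS: x^3 + 0 x + 3 = 3^3 + 0*3 + 3 mod 5 = 0
LHS = RHS

Yes, on the curve


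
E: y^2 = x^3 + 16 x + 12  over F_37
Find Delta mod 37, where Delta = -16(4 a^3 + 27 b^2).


4 a^3 + 27 b^2 = 4*16^3 + 27*12^2 = 16384 + 3888 = 20272
Delta = -16 * (20272) = -324352
Delta mod 37 = 27

Delta = 27 (mod 37)


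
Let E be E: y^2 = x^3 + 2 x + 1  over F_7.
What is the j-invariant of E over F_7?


Delta = -16(4 a^3 + 27 b^2) mod 7 = 1
-1728 * (4 a)^3 = -1728 * (4*2)^3 mod 7 = 1
j = 1 * 1^(-1) mod 7 = 1

j = 1 (mod 7)


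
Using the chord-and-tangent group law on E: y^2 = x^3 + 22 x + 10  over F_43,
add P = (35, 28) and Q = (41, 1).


P != Q, so use the chord formula.
s = (y2 - y1) / (x2 - x1) = (16) / (6) mod 43 = 17
x3 = s^2 - x1 - x2 mod 43 = 17^2 - 35 - 41 = 41
y3 = s (x1 - x3) - y1 mod 43 = 17 * (35 - 41) - 28 = 42

P + Q = (41, 42)


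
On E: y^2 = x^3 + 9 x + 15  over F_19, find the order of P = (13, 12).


Compute successive multiples of P until we hit O:
  1P = (13, 12)
  2P = (4, 1)
  3P = (11, 1)
  4P = (11, 18)
  5P = (4, 18)
  6P = (13, 7)
  7P = O

ord(P) = 7


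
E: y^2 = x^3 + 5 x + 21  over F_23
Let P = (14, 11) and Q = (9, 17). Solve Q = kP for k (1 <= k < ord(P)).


Enumerate multiples of P until we hit Q = (9, 17):
  1P = (14, 11)
  2P = (20, 5)
  3P = (13, 11)
  4P = (19, 12)
  5P = (2, 19)
  6P = (10, 17)
  7P = (7, 13)
  8P = (11, 21)
  9P = (4, 17)
  10P = (21, 7)
  11P = (1, 21)
  12P = (9, 17)
Match found at i = 12.

k = 12


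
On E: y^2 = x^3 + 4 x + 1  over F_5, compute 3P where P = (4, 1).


k = 3 = 11_2 (binary, LSB first: 11)
Double-and-add from P = (4, 1):
  bit 0 = 1: acc = O + (4, 1) = (4, 1)
  bit 1 = 1: acc = (4, 1) + (3, 0) = (4, 4)

3P = (4, 4)


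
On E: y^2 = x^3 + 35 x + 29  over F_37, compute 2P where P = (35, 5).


Doubling: s = (3 x1^2 + a) / (2 y1)
s = (3*35^2 + 35) / (2*5) mod 37 = 1
x3 = s^2 - 2 x1 mod 37 = 1^2 - 2*35 = 5
y3 = s (x1 - x3) - y1 mod 37 = 1 * (35 - 5) - 5 = 25

2P = (5, 25)


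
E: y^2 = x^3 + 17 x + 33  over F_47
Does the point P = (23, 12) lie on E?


Check whether y^2 = x^3 + 17 x + 33 (mod 47) for (x, y) = (23, 12).
LHS: y^2 = 12^2 mod 47 = 3
RHS: x^3 + 17 x + 33 = 23^3 + 17*23 + 33 mod 47 = 42
LHS != RHS

No, not on the curve


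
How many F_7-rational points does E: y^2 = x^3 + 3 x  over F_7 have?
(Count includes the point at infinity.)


For each x in F_7, count y with y^2 = x^3 + 3 x + 0 mod 7:
  x = 0: RHS = 0, y in [0]  -> 1 point(s)
  x = 1: RHS = 4, y in [2, 5]  -> 2 point(s)
  x = 2: RHS = 0, y in [0]  -> 1 point(s)
  x = 3: RHS = 1, y in [1, 6]  -> 2 point(s)
  x = 5: RHS = 0, y in [0]  -> 1 point(s)
Affine points: 7. Add the point at infinity: total = 8.

#E(F_7) = 8


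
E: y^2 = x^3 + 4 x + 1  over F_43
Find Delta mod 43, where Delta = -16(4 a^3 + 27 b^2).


4 a^3 + 27 b^2 = 4*4^3 + 27*1^2 = 256 + 27 = 283
Delta = -16 * (283) = -4528
Delta mod 43 = 30

Delta = 30 (mod 43)


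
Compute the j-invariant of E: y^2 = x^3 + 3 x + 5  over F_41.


Delta = -16(4 a^3 + 27 b^2) mod 41 = 18
-1728 * (4 a)^3 = -1728 * (4*3)^3 mod 41 = 5
j = 5 * 18^(-1) mod 41 = 39

j = 39 (mod 41)


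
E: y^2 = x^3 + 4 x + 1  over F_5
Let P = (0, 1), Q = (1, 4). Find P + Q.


P != Q, so use the chord formula.
s = (y2 - y1) / (x2 - x1) = (3) / (1) mod 5 = 3
x3 = s^2 - x1 - x2 mod 5 = 3^2 - 0 - 1 = 3
y3 = s (x1 - x3) - y1 mod 5 = 3 * (0 - 3) - 1 = 0

P + Q = (3, 0)


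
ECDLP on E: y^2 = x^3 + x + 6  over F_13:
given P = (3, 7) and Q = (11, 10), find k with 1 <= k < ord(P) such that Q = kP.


Enumerate multiples of P until we hit Q = (11, 10):
  1P = (3, 7)
  2P = (11, 3)
  3P = (9, 9)
  4P = (4, 10)
  5P = (2, 9)
  6P = (12, 11)
  7P = (12, 2)
  8P = (2, 4)
  9P = (4, 3)
  10P = (9, 4)
  11P = (11, 10)
Match found at i = 11.

k = 11


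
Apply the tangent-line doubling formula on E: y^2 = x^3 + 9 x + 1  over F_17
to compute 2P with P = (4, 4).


Doubling: s = (3 x1^2 + a) / (2 y1)
s = (3*4^2 + 9) / (2*4) mod 17 = 5
x3 = s^2 - 2 x1 mod 17 = 5^2 - 2*4 = 0
y3 = s (x1 - x3) - y1 mod 17 = 5 * (4 - 0) - 4 = 16

2P = (0, 16)


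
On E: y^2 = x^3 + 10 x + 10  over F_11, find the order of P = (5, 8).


Compute successive multiples of P until we hit O:
  1P = (5, 8)
  2P = (4, 9)
  3P = (3, 1)
  4P = (7, 7)
  5P = (2, 7)
  6P = (9, 9)
  7P = (6, 0)
  8P = (9, 2)
  ... (continuing to 14P)
  14P = O

ord(P) = 14


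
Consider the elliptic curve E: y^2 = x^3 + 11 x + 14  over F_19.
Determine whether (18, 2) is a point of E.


Check whether y^2 = x^3 + 11 x + 14 (mod 19) for (x, y) = (18, 2).
LHS: y^2 = 2^2 mod 19 = 4
RHS: x^3 + 11 x + 14 = 18^3 + 11*18 + 14 mod 19 = 2
LHS != RHS

No, not on the curve


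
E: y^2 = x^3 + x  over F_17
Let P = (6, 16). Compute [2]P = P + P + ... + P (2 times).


k = 2 = 10_2 (binary, LSB first: 01)
Double-and-add from P = (6, 16):
  bit 0 = 0: acc unchanged = O
  bit 1 = 1: acc = O + (13, 0) = (13, 0)

2P = (13, 0)


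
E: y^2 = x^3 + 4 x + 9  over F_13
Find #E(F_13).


For each x in F_13, count y with y^2 = x^3 + 4 x + 9 mod 13:
  x = 0: RHS = 9, y in [3, 10]  -> 2 point(s)
  x = 1: RHS = 1, y in [1, 12]  -> 2 point(s)
  x = 2: RHS = 12, y in [5, 8]  -> 2 point(s)
  x = 3: RHS = 9, y in [3, 10]  -> 2 point(s)
  x = 7: RHS = 3, y in [4, 9]  -> 2 point(s)
  x = 10: RHS = 9, y in [3, 10]  -> 2 point(s)
  x = 12: RHS = 4, y in [2, 11]  -> 2 point(s)
Affine points: 14. Add the point at infinity: total = 15.

#E(F_13) = 15


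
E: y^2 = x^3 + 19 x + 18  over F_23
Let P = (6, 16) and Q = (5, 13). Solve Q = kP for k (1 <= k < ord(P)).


Enumerate multiples of P until we hit Q = (5, 13):
  1P = (6, 16)
  2P = (0, 15)
  3P = (10, 14)
  4P = (13, 22)
  5P = (16, 5)
  6P = (19, 19)
  7P = (2, 15)
  8P = (5, 13)
Match found at i = 8.

k = 8


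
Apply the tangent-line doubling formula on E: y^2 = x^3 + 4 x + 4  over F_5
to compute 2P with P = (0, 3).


Doubling: s = (3 x1^2 + a) / (2 y1)
s = (3*0^2 + 4) / (2*3) mod 5 = 4
x3 = s^2 - 2 x1 mod 5 = 4^2 - 2*0 = 1
y3 = s (x1 - x3) - y1 mod 5 = 4 * (0 - 1) - 3 = 3

2P = (1, 3)


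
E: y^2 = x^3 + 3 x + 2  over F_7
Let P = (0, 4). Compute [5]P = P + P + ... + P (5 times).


k = 5 = 101_2 (binary, LSB first: 101)
Double-and-add from P = (0, 4):
  bit 0 = 1: acc = O + (0, 4) = (0, 4)
  bit 1 = 0: acc unchanged = (0, 4)
  bit 2 = 1: acc = (0, 4) + (4, 1) = (4, 6)

5P = (4, 6)


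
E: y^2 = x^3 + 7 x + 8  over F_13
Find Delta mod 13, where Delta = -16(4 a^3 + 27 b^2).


4 a^3 + 27 b^2 = 4*7^3 + 27*8^2 = 1372 + 1728 = 3100
Delta = -16 * (3100) = -49600
Delta mod 13 = 8

Delta = 8 (mod 13)


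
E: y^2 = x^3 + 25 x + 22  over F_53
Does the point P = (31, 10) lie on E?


Check whether y^2 = x^3 + 25 x + 22 (mod 53) for (x, y) = (31, 10).
LHS: y^2 = 10^2 mod 53 = 47
RHS: x^3 + 25 x + 22 = 31^3 + 25*31 + 22 mod 53 = 7
LHS != RHS

No, not on the curve


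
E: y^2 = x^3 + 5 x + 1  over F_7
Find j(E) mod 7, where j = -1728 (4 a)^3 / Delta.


Delta = -16(4 a^3 + 27 b^2) mod 7 = 3
-1728 * (4 a)^3 = -1728 * (4*5)^3 mod 7 = 6
j = 6 * 3^(-1) mod 7 = 2

j = 2 (mod 7)


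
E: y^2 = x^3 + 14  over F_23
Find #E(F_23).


For each x in F_23, count y with y^2 = x^3 + 0 x + 14 mod 23:
  x = 3: RHS = 18, y in [8, 15]  -> 2 point(s)
  x = 4: RHS = 9, y in [3, 20]  -> 2 point(s)
  x = 5: RHS = 1, y in [1, 22]  -> 2 point(s)
  x = 6: RHS = 0, y in [0]  -> 1 point(s)
  x = 7: RHS = 12, y in [9, 14]  -> 2 point(s)
  x = 10: RHS = 2, y in [5, 18]  -> 2 point(s)
  x = 13: RHS = 3, y in [7, 16]  -> 2 point(s)
  x = 15: RHS = 8, y in [10, 13]  -> 2 point(s)
  x = 16: RHS = 16, y in [4, 19]  -> 2 point(s)
  x = 18: RHS = 4, y in [2, 21]  -> 2 point(s)
  x = 21: RHS = 6, y in [11, 12]  -> 2 point(s)
  x = 22: RHS = 13, y in [6, 17]  -> 2 point(s)
Affine points: 23. Add the point at infinity: total = 24.

#E(F_23) = 24


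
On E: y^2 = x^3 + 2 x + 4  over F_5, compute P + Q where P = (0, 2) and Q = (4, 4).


P != Q, so use the chord formula.
s = (y2 - y1) / (x2 - x1) = (2) / (4) mod 5 = 3
x3 = s^2 - x1 - x2 mod 5 = 3^2 - 0 - 4 = 0
y3 = s (x1 - x3) - y1 mod 5 = 3 * (0 - 0) - 2 = 3

P + Q = (0, 3)


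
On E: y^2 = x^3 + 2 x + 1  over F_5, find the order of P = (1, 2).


Compute successive multiples of P until we hit O:
  1P = (1, 2)
  2P = (3, 3)
  3P = (0, 1)
  4P = (0, 4)
  5P = (3, 2)
  6P = (1, 3)
  7P = O

ord(P) = 7


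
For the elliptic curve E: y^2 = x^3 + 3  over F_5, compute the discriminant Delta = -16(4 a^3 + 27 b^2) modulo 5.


4 a^3 + 27 b^2 = 4*0^3 + 27*3^2 = 0 + 243 = 243
Delta = -16 * (243) = -3888
Delta mod 5 = 2

Delta = 2 (mod 5)


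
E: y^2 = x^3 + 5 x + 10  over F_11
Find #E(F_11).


For each x in F_11, count y with y^2 = x^3 + 5 x + 10 mod 11:
  x = 1: RHS = 5, y in [4, 7]  -> 2 point(s)
  x = 6: RHS = 3, y in [5, 6]  -> 2 point(s)
  x = 7: RHS = 3, y in [5, 6]  -> 2 point(s)
  x = 8: RHS = 1, y in [1, 10]  -> 2 point(s)
  x = 9: RHS = 3, y in [5, 6]  -> 2 point(s)
  x = 10: RHS = 4, y in [2, 9]  -> 2 point(s)
Affine points: 12. Add the point at infinity: total = 13.

#E(F_11) = 13


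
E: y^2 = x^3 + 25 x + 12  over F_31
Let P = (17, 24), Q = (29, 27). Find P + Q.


P != Q, so use the chord formula.
s = (y2 - y1) / (x2 - x1) = (3) / (12) mod 31 = 8
x3 = s^2 - x1 - x2 mod 31 = 8^2 - 17 - 29 = 18
y3 = s (x1 - x3) - y1 mod 31 = 8 * (17 - 18) - 24 = 30

P + Q = (18, 30)


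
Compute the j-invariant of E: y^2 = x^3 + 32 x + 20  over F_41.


Delta = -16(4 a^3 + 27 b^2) mod 41 = 13
-1728 * (4 a)^3 = -1728 * (4*32)^3 mod 41 = 29
j = 29 * 13^(-1) mod 41 = 18

j = 18 (mod 41)


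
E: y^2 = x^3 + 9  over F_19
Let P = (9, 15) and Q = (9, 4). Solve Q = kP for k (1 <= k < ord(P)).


Enumerate multiples of P until we hit Q = (9, 4):
  1P = (9, 15)
  2P = (6, 15)
  3P = (4, 4)
  4P = (4, 15)
  5P = (6, 4)
  6P = (9, 4)
Match found at i = 6.

k = 6


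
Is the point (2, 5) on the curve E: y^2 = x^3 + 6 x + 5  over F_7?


Check whether y^2 = x^3 + 6 x + 5 (mod 7) for (x, y) = (2, 5).
LHS: y^2 = 5^2 mod 7 = 4
RHS: x^3 + 6 x + 5 = 2^3 + 6*2 + 5 mod 7 = 4
LHS = RHS

Yes, on the curve


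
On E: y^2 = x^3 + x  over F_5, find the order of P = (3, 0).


Compute successive multiples of P until we hit O:
  1P = (3, 0)
  2P = O

ord(P) = 2


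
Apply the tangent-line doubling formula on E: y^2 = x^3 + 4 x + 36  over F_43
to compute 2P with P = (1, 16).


Doubling: s = (3 x1^2 + a) / (2 y1)
s = (3*1^2 + 4) / (2*16) mod 43 = 15
x3 = s^2 - 2 x1 mod 43 = 15^2 - 2*1 = 8
y3 = s (x1 - x3) - y1 mod 43 = 15 * (1 - 8) - 16 = 8

2P = (8, 8)


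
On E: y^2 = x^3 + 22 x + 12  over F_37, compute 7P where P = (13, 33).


k = 7 = 111_2 (binary, LSB first: 111)
Double-and-add from P = (13, 33):
  bit 0 = 1: acc = O + (13, 33) = (13, 33)
  bit 1 = 1: acc = (13, 33) + (10, 23) = (21, 2)
  bit 2 = 1: acc = (21, 2) + (29, 29) = (14, 17)

7P = (14, 17)


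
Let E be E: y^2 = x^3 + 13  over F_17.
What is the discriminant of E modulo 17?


4 a^3 + 27 b^2 = 4*0^3 + 27*13^2 = 0 + 4563 = 4563
Delta = -16 * (4563) = -73008
Delta mod 17 = 7

Delta = 7 (mod 17)


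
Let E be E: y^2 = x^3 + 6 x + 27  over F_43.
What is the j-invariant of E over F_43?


Delta = -16(4 a^3 + 27 b^2) mod 43 = 26
-1728 * (4 a)^3 = -1728 * (4*6)^3 mod 43 = 4
j = 4 * 26^(-1) mod 43 = 20

j = 20 (mod 43)


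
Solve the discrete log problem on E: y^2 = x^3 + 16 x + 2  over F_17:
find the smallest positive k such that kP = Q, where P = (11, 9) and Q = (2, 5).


Enumerate multiples of P until we hit Q = (2, 5):
  1P = (11, 9)
  2P = (3, 14)
  3P = (1, 6)
  4P = (9, 12)
  5P = (12, 1)
  6P = (7, 10)
  7P = (15, 9)
  8P = (8, 8)
  9P = (0, 6)
  10P = (2, 12)
  11P = (6, 12)
  12P = (16, 11)
  13P = (16, 6)
  14P = (6, 5)
  15P = (2, 5)
Match found at i = 15.

k = 15


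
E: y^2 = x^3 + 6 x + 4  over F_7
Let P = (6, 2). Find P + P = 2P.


Doubling: s = (3 x1^2 + a) / (2 y1)
s = (3*6^2 + 6) / (2*2) mod 7 = 4
x3 = s^2 - 2 x1 mod 7 = 4^2 - 2*6 = 4
y3 = s (x1 - x3) - y1 mod 7 = 4 * (6 - 4) - 2 = 6

2P = (4, 6)


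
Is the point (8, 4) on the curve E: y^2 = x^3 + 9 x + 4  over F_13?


Check whether y^2 = x^3 + 9 x + 4 (mod 13) for (x, y) = (8, 4).
LHS: y^2 = 4^2 mod 13 = 3
RHS: x^3 + 9 x + 4 = 8^3 + 9*8 + 4 mod 13 = 3
LHS = RHS

Yes, on the curve


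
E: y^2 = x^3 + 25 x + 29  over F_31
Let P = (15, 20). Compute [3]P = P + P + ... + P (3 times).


k = 3 = 11_2 (binary, LSB first: 11)
Double-and-add from P = (15, 20):
  bit 0 = 1: acc = O + (15, 20) = (15, 20)
  bit 1 = 1: acc = (15, 20) + (5, 0) = (15, 11)

3P = (15, 11)


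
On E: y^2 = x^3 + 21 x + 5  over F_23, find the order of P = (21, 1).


Compute successive multiples of P until we hit O:
  1P = (21, 1)
  2P = (6, 5)
  3P = (2, 20)
  4P = (1, 2)
  5P = (19, 15)
  6P = (9, 7)
  7P = (22, 11)
  8P = (11, 7)
  ... (continuing to 25P)
  25P = O

ord(P) = 25


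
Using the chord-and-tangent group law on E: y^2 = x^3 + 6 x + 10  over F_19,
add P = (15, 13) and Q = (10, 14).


P != Q, so use the chord formula.
s = (y2 - y1) / (x2 - x1) = (1) / (14) mod 19 = 15
x3 = s^2 - x1 - x2 mod 19 = 15^2 - 15 - 10 = 10
y3 = s (x1 - x3) - y1 mod 19 = 15 * (15 - 10) - 13 = 5

P + Q = (10, 5)


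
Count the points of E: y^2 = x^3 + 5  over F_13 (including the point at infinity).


For each x in F_13, count y with y^2 = x^3 + 0 x + 5 mod 13:
  x = 2: RHS = 0, y in [0]  -> 1 point(s)
  x = 4: RHS = 4, y in [2, 11]  -> 2 point(s)
  x = 5: RHS = 0, y in [0]  -> 1 point(s)
  x = 6: RHS = 0, y in [0]  -> 1 point(s)
  x = 7: RHS = 10, y in [6, 7]  -> 2 point(s)
  x = 8: RHS = 10, y in [6, 7]  -> 2 point(s)
  x = 10: RHS = 4, y in [2, 11]  -> 2 point(s)
  x = 11: RHS = 10, y in [6, 7]  -> 2 point(s)
  x = 12: RHS = 4, y in [2, 11]  -> 2 point(s)
Affine points: 15. Add the point at infinity: total = 16.

#E(F_13) = 16


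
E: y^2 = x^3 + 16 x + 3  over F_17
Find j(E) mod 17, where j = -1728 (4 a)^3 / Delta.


Delta = -16(4 a^3 + 27 b^2) mod 17 = 1
-1728 * (4 a)^3 = -1728 * (4*16)^3 mod 17 = 7
j = 7 * 1^(-1) mod 17 = 7

j = 7 (mod 17)


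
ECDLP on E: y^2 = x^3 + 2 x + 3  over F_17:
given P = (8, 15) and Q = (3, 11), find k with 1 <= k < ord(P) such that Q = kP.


Enumerate multiples of P until we hit Q = (3, 11):
  1P = (8, 15)
  2P = (3, 6)
  3P = (14, 15)
  4P = (12, 2)
  5P = (15, 12)
  6P = (15, 5)
  7P = (12, 15)
  8P = (14, 2)
  9P = (3, 11)
Match found at i = 9.

k = 9


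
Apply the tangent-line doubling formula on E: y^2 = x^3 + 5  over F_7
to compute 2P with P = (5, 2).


Doubling: s = (3 x1^2 + a) / (2 y1)
s = (3*5^2 + 0) / (2*2) mod 7 = 3
x3 = s^2 - 2 x1 mod 7 = 3^2 - 2*5 = 6
y3 = s (x1 - x3) - y1 mod 7 = 3 * (5 - 6) - 2 = 2

2P = (6, 2)


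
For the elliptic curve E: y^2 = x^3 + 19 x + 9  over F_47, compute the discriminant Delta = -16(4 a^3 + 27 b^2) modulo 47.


4 a^3 + 27 b^2 = 4*19^3 + 27*9^2 = 27436 + 2187 = 29623
Delta = -16 * (29623) = -473968
Delta mod 47 = 27

Delta = 27 (mod 47)


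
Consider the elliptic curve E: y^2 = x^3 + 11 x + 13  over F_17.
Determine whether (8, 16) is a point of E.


Check whether y^2 = x^3 + 11 x + 13 (mod 17) for (x, y) = (8, 16).
LHS: y^2 = 16^2 mod 17 = 1
RHS: x^3 + 11 x + 13 = 8^3 + 11*8 + 13 mod 17 = 1
LHS = RHS

Yes, on the curve


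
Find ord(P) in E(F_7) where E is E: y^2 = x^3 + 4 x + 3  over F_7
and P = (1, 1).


Compute successive multiples of P until we hit O:
  1P = (1, 1)
  2P = (5, 6)
  3P = (3, 0)
  4P = (5, 1)
  5P = (1, 6)
  6P = O

ord(P) = 6


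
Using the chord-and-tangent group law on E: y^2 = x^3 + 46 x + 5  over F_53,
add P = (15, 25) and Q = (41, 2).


P != Q, so use the chord formula.
s = (y2 - y1) / (x2 - x1) = (30) / (26) mod 53 = 46
x3 = s^2 - x1 - x2 mod 53 = 46^2 - 15 - 41 = 46
y3 = s (x1 - x3) - y1 mod 53 = 46 * (15 - 46) - 25 = 33

P + Q = (46, 33)


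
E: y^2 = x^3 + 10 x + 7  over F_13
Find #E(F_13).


For each x in F_13, count y with y^2 = x^3 + 10 x + 7 mod 13:
  x = 2: RHS = 9, y in [3, 10]  -> 2 point(s)
  x = 3: RHS = 12, y in [5, 8]  -> 2 point(s)
  x = 5: RHS = 0, y in [0]  -> 1 point(s)
  x = 6: RHS = 10, y in [6, 7]  -> 2 point(s)
  x = 7: RHS = 4, y in [2, 11]  -> 2 point(s)
  x = 8: RHS = 1, y in [1, 12]  -> 2 point(s)
  x = 12: RHS = 9, y in [3, 10]  -> 2 point(s)
Affine points: 13. Add the point at infinity: total = 14.

#E(F_13) = 14


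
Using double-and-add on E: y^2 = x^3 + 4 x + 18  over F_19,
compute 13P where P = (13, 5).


k = 13 = 1101_2 (binary, LSB first: 1011)
Double-and-add from P = (13, 5):
  bit 0 = 1: acc = O + (13, 5) = (13, 5)
  bit 1 = 0: acc unchanged = (13, 5)
  bit 2 = 1: acc = (13, 5) + (1, 2) = (11, 5)
  bit 3 = 1: acc = (11, 5) + (7, 16) = (5, 7)

13P = (5, 7)


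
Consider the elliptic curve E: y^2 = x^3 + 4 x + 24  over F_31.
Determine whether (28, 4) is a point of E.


Check whether y^2 = x^3 + 4 x + 24 (mod 31) for (x, y) = (28, 4).
LHS: y^2 = 4^2 mod 31 = 16
RHS: x^3 + 4 x + 24 = 28^3 + 4*28 + 24 mod 31 = 16
LHS = RHS

Yes, on the curve


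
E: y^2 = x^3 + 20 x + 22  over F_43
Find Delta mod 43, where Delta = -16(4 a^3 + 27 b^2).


4 a^3 + 27 b^2 = 4*20^3 + 27*22^2 = 32000 + 13068 = 45068
Delta = -16 * (45068) = -721088
Delta mod 43 = 22

Delta = 22 (mod 43)


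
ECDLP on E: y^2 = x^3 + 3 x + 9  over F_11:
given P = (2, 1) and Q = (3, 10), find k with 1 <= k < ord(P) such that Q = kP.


Enumerate multiples of P until we hit Q = (3, 10):
  1P = (2, 1)
  2P = (0, 3)
  3P = (10, 7)
  4P = (3, 1)
  5P = (6, 10)
  6P = (6, 1)
  7P = (3, 10)
Match found at i = 7.

k = 7


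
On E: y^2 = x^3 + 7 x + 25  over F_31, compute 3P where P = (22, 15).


k = 3 = 11_2 (binary, LSB first: 11)
Double-and-add from P = (22, 15):
  bit 0 = 1: acc = O + (22, 15) = (22, 15)
  bit 1 = 1: acc = (22, 15) + (22, 16) = O

3P = O


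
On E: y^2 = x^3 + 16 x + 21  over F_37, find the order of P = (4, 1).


Compute successive multiples of P until we hit O:
  1P = (4, 1)
  2P = (17, 27)
  3P = (20, 4)
  4P = (10, 21)
  5P = (30, 11)
  6P = (13, 24)
  7P = (11, 14)
  8P = (33, 35)
  ... (continuing to 42P)
  42P = O

ord(P) = 42


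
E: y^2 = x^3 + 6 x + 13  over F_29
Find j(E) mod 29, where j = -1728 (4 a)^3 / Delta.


Delta = -16(4 a^3 + 27 b^2) mod 29 = 23
-1728 * (4 a)^3 = -1728 * (4*6)^3 mod 29 = 8
j = 8 * 23^(-1) mod 29 = 18

j = 18 (mod 29)


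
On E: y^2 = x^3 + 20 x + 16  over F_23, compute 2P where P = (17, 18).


Doubling: s = (3 x1^2 + a) / (2 y1)
s = (3*17^2 + 20) / (2*18) mod 23 = 1
x3 = s^2 - 2 x1 mod 23 = 1^2 - 2*17 = 13
y3 = s (x1 - x3) - y1 mod 23 = 1 * (17 - 13) - 18 = 9

2P = (13, 9)


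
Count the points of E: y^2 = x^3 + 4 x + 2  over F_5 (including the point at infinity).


For each x in F_5, count y with y^2 = x^3 + 4 x + 2 mod 5:
  x = 3: RHS = 1, y in [1, 4]  -> 2 point(s)
Affine points: 2. Add the point at infinity: total = 3.

#E(F_5) = 3


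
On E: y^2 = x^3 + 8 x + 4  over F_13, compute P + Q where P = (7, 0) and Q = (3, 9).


P != Q, so use the chord formula.
s = (y2 - y1) / (x2 - x1) = (9) / (9) mod 13 = 1
x3 = s^2 - x1 - x2 mod 13 = 1^2 - 7 - 3 = 4
y3 = s (x1 - x3) - y1 mod 13 = 1 * (7 - 4) - 0 = 3

P + Q = (4, 3)


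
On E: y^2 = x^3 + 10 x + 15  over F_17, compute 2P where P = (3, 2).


Doubling: s = (3 x1^2 + a) / (2 y1)
s = (3*3^2 + 10) / (2*2) mod 17 = 5
x3 = s^2 - 2 x1 mod 17 = 5^2 - 2*3 = 2
y3 = s (x1 - x3) - y1 mod 17 = 5 * (3 - 2) - 2 = 3

2P = (2, 3)


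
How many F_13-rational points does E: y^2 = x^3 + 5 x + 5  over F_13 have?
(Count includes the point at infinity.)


For each x in F_13, count y with y^2 = x^3 + 5 x + 5 mod 13:
  x = 2: RHS = 10, y in [6, 7]  -> 2 point(s)
  x = 5: RHS = 12, y in [5, 8]  -> 2 point(s)
  x = 6: RHS = 4, y in [2, 11]  -> 2 point(s)
  x = 9: RHS = 12, y in [5, 8]  -> 2 point(s)
  x = 11: RHS = 0, y in [0]  -> 1 point(s)
  x = 12: RHS = 12, y in [5, 8]  -> 2 point(s)
Affine points: 11. Add the point at infinity: total = 12.

#E(F_13) = 12


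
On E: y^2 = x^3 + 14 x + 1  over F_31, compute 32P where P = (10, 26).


k = 32 = 100000_2 (binary, LSB first: 000001)
Double-and-add from P = (10, 26):
  bit 0 = 0: acc unchanged = O
  bit 1 = 0: acc unchanged = O
  bit 2 = 0: acc unchanged = O
  bit 3 = 0: acc unchanged = O
  bit 4 = 0: acc unchanged = O
  bit 5 = 1: acc = O + (4, 11) = (4, 11)

32P = (4, 11)


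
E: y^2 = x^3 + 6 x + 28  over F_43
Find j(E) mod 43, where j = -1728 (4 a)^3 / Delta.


Delta = -16(4 a^3 + 27 b^2) mod 43 = 2
-1728 * (4 a)^3 = -1728 * (4*6)^3 mod 43 = 4
j = 4 * 2^(-1) mod 43 = 2

j = 2 (mod 43)


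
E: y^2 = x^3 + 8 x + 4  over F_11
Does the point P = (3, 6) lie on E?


Check whether y^2 = x^3 + 8 x + 4 (mod 11) for (x, y) = (3, 6).
LHS: y^2 = 6^2 mod 11 = 3
RHS: x^3 + 8 x + 4 = 3^3 + 8*3 + 4 mod 11 = 0
LHS != RHS

No, not on the curve


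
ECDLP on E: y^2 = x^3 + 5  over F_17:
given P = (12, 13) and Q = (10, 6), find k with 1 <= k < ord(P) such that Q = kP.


Enumerate multiples of P until we hit Q = (10, 6):
  1P = (12, 13)
  2P = (2, 8)
  3P = (16, 2)
  4P = (4, 16)
  5P = (3, 7)
  6P = (10, 11)
  7P = (13, 3)
  8P = (7, 5)
  9P = (6, 0)
  10P = (7, 12)
  11P = (13, 14)
  12P = (10, 6)
Match found at i = 12.

k = 12


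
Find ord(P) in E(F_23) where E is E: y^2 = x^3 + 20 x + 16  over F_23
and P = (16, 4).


Compute successive multiples of P until we hit O:
  1P = (16, 4)
  2P = (16, 19)
  3P = O

ord(P) = 3


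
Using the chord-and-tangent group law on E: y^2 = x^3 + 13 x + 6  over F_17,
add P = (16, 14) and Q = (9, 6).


P != Q, so use the chord formula.
s = (y2 - y1) / (x2 - x1) = (9) / (10) mod 17 = 6
x3 = s^2 - x1 - x2 mod 17 = 6^2 - 16 - 9 = 11
y3 = s (x1 - x3) - y1 mod 17 = 6 * (16 - 11) - 14 = 16

P + Q = (11, 16)


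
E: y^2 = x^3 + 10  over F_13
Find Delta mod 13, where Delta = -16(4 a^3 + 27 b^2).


4 a^3 + 27 b^2 = 4*0^3 + 27*10^2 = 0 + 2700 = 2700
Delta = -16 * (2700) = -43200
Delta mod 13 = 12

Delta = 12 (mod 13)


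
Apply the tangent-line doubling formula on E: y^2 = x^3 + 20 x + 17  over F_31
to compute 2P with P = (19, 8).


Doubling: s = (3 x1^2 + a) / (2 y1)
s = (3*19^2 + 20) / (2*8) mod 31 = 5
x3 = s^2 - 2 x1 mod 31 = 5^2 - 2*19 = 18
y3 = s (x1 - x3) - y1 mod 31 = 5 * (19 - 18) - 8 = 28

2P = (18, 28)


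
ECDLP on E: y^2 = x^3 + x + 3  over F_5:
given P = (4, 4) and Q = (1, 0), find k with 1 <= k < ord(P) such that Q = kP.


Enumerate multiples of P until we hit Q = (1, 0):
  1P = (4, 4)
  2P = (1, 0)
Match found at i = 2.

k = 2


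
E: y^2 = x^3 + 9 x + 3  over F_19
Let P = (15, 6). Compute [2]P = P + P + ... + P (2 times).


k = 2 = 10_2 (binary, LSB first: 01)
Double-and-add from P = (15, 6):
  bit 0 = 0: acc unchanged = O
  bit 1 = 1: acc = O + (8, 13) = (8, 13)

2P = (8, 13)


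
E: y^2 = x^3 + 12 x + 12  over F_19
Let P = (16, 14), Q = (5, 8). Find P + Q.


P != Q, so use the chord formula.
s = (y2 - y1) / (x2 - x1) = (13) / (8) mod 19 = 4
x3 = s^2 - x1 - x2 mod 19 = 4^2 - 16 - 5 = 14
y3 = s (x1 - x3) - y1 mod 19 = 4 * (16 - 14) - 14 = 13

P + Q = (14, 13)


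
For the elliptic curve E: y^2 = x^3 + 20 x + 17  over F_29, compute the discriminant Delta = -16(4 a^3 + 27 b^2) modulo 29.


4 a^3 + 27 b^2 = 4*20^3 + 27*17^2 = 32000 + 7803 = 39803
Delta = -16 * (39803) = -636848
Delta mod 29 = 21

Delta = 21 (mod 29)


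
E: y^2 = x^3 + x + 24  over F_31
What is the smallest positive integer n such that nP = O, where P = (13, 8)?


Compute successive multiples of P until we hit O:
  1P = (13, 8)
  2P = (23, 0)
  3P = (13, 23)
  4P = O

ord(P) = 4


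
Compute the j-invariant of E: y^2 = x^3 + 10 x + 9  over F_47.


Delta = -16(4 a^3 + 27 b^2) mod 47 = 37
-1728 * (4 a)^3 = -1728 * (4*10)^3 mod 47 = 34
j = 34 * 37^(-1) mod 47 = 6

j = 6 (mod 47)


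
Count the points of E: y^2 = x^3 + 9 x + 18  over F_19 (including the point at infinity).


For each x in F_19, count y with y^2 = x^3 + 9 x + 18 mod 19:
  x = 1: RHS = 9, y in [3, 16]  -> 2 point(s)
  x = 2: RHS = 6, y in [5, 14]  -> 2 point(s)
  x = 4: RHS = 4, y in [2, 17]  -> 2 point(s)
  x = 5: RHS = 17, y in [6, 13]  -> 2 point(s)
  x = 7: RHS = 6, y in [5, 14]  -> 2 point(s)
  x = 9: RHS = 11, y in [7, 12]  -> 2 point(s)
  x = 10: RHS = 6, y in [5, 14]  -> 2 point(s)
  x = 11: RHS = 4, y in [2, 17]  -> 2 point(s)
  x = 12: RHS = 11, y in [7, 12]  -> 2 point(s)
  x = 14: RHS = 0, y in [0]  -> 1 point(s)
  x = 17: RHS = 11, y in [7, 12]  -> 2 point(s)
Affine points: 21. Add the point at infinity: total = 22.

#E(F_19) = 22


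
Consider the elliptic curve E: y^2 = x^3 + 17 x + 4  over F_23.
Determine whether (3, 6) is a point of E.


Check whether y^2 = x^3 + 17 x + 4 (mod 23) for (x, y) = (3, 6).
LHS: y^2 = 6^2 mod 23 = 13
RHS: x^3 + 17 x + 4 = 3^3 + 17*3 + 4 mod 23 = 13
LHS = RHS

Yes, on the curve


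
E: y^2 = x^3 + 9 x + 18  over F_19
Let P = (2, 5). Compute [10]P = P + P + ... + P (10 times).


k = 10 = 1010_2 (binary, LSB first: 0101)
Double-and-add from P = (2, 5):
  bit 0 = 0: acc unchanged = O
  bit 1 = 1: acc = O + (12, 12) = (12, 12)
  bit 2 = 0: acc unchanged = (12, 12)
  bit 3 = 1: acc = (12, 12) + (11, 17) = (2, 14)

10P = (2, 14)


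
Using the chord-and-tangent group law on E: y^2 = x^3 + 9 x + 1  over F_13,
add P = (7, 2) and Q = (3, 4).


P != Q, so use the chord formula.
s = (y2 - y1) / (x2 - x1) = (2) / (9) mod 13 = 6
x3 = s^2 - x1 - x2 mod 13 = 6^2 - 7 - 3 = 0
y3 = s (x1 - x3) - y1 mod 13 = 6 * (7 - 0) - 2 = 1

P + Q = (0, 1)


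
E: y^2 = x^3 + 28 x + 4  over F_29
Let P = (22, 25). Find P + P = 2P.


Doubling: s = (3 x1^2 + a) / (2 y1)
s = (3*22^2 + 28) / (2*25) mod 29 = 18
x3 = s^2 - 2 x1 mod 29 = 18^2 - 2*22 = 19
y3 = s (x1 - x3) - y1 mod 29 = 18 * (22 - 19) - 25 = 0

2P = (19, 0)


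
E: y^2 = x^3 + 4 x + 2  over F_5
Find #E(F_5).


For each x in F_5, count y with y^2 = x^3 + 4 x + 2 mod 5:
  x = 3: RHS = 1, y in [1, 4]  -> 2 point(s)
Affine points: 2. Add the point at infinity: total = 3.

#E(F_5) = 3


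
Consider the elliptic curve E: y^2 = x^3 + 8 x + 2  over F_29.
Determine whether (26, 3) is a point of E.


Check whether y^2 = x^3 + 8 x + 2 (mod 29) for (x, y) = (26, 3).
LHS: y^2 = 3^2 mod 29 = 9
RHS: x^3 + 8 x + 2 = 26^3 + 8*26 + 2 mod 29 = 9
LHS = RHS

Yes, on the curve


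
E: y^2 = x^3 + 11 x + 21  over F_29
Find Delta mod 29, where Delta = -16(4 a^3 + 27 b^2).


4 a^3 + 27 b^2 = 4*11^3 + 27*21^2 = 5324 + 11907 = 17231
Delta = -16 * (17231) = -275696
Delta mod 29 = 7

Delta = 7 (mod 29)


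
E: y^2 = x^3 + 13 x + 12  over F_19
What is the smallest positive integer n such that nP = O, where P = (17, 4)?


Compute successive multiples of P until we hit O:
  1P = (17, 4)
  2P = (1, 8)
  3P = (7, 3)
  4P = (18, 13)
  5P = (8, 1)
  6P = (11, 17)
  7P = (11, 2)
  8P = (8, 18)
  ... (continuing to 13P)
  13P = O

ord(P) = 13


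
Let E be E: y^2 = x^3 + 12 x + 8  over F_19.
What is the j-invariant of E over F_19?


Delta = -16(4 a^3 + 27 b^2) mod 19 = 4
-1728 * (4 a)^3 = -1728 * (4*12)^3 mod 19 = 12
j = 12 * 4^(-1) mod 19 = 3

j = 3 (mod 19)


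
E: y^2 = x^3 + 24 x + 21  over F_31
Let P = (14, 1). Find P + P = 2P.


Doubling: s = (3 x1^2 + a) / (2 y1)
s = (3*14^2 + 24) / (2*1) mod 31 = 27
x3 = s^2 - 2 x1 mod 31 = 27^2 - 2*14 = 19
y3 = s (x1 - x3) - y1 mod 31 = 27 * (14 - 19) - 1 = 19

2P = (19, 19)


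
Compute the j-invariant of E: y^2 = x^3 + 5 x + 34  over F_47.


Delta = -16(4 a^3 + 27 b^2) mod 47 = 20
-1728 * (4 a)^3 = -1728 * (4*5)^3 mod 47 = 16
j = 16 * 20^(-1) mod 47 = 29

j = 29 (mod 47)


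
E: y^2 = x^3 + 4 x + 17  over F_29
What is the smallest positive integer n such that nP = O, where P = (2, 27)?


Compute successive multiples of P until we hit O:
  1P = (2, 27)
  2P = (12, 13)
  3P = (10, 19)
  4P = (18, 18)
  5P = (16, 28)
  6P = (15, 28)
  7P = (6, 24)
  8P = (27, 28)
  ... (continuing to 19P)
  19P = O

ord(P) = 19


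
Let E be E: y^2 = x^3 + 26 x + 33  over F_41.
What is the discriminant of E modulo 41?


4 a^3 + 27 b^2 = 4*26^3 + 27*33^2 = 70304 + 29403 = 99707
Delta = -16 * (99707) = -1595312
Delta mod 41 = 39

Delta = 39 (mod 41)


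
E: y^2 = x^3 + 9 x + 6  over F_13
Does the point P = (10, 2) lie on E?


Check whether y^2 = x^3 + 9 x + 6 (mod 13) for (x, y) = (10, 2).
LHS: y^2 = 2^2 mod 13 = 4
RHS: x^3 + 9 x + 6 = 10^3 + 9*10 + 6 mod 13 = 4
LHS = RHS

Yes, on the curve


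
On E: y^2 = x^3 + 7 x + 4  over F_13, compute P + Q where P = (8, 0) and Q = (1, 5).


P != Q, so use the chord formula.
s = (y2 - y1) / (x2 - x1) = (5) / (6) mod 13 = 3
x3 = s^2 - x1 - x2 mod 13 = 3^2 - 8 - 1 = 0
y3 = s (x1 - x3) - y1 mod 13 = 3 * (8 - 0) - 0 = 11

P + Q = (0, 11)


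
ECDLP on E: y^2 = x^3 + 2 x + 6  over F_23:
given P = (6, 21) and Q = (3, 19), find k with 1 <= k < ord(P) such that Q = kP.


Enumerate multiples of P until we hit Q = (3, 19):
  1P = (6, 21)
  2P = (14, 15)
  3P = (5, 7)
  4P = (1, 3)
  5P = (17, 13)
  6P = (3, 4)
  7P = (18, 3)
  8P = (7, 15)
  9P = (0, 12)
  10P = (2, 8)
  11P = (4, 20)
  12P = (19, 7)
  13P = (11, 18)
  14P = (22, 7)
  15P = (22, 16)
  16P = (11, 5)
  17P = (19, 16)
  18P = (4, 3)
  19P = (2, 15)
  20P = (0, 11)
  21P = (7, 8)
  22P = (18, 20)
  23P = (3, 19)
Match found at i = 23.

k = 23


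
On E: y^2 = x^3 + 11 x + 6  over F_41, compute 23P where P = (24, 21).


k = 23 = 10111_2 (binary, LSB first: 11101)
Double-and-add from P = (24, 21):
  bit 0 = 1: acc = O + (24, 21) = (24, 21)
  bit 1 = 1: acc = (24, 21) + (36, 21) = (22, 20)
  bit 2 = 1: acc = (22, 20) + (26, 19) = (11, 8)
  bit 3 = 0: acc unchanged = (11, 8)
  bit 4 = 1: acc = (11, 8) + (25, 11) = (4, 14)

23P = (4, 14)


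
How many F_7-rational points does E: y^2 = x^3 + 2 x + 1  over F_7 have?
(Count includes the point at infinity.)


For each x in F_7, count y with y^2 = x^3 + 2 x + 1 mod 7:
  x = 0: RHS = 1, y in [1, 6]  -> 2 point(s)
  x = 1: RHS = 4, y in [2, 5]  -> 2 point(s)
Affine points: 4. Add the point at infinity: total = 5.

#E(F_7) = 5


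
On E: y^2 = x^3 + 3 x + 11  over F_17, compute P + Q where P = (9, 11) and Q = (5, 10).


P != Q, so use the chord formula.
s = (y2 - y1) / (x2 - x1) = (16) / (13) mod 17 = 13
x3 = s^2 - x1 - x2 mod 17 = 13^2 - 9 - 5 = 2
y3 = s (x1 - x3) - y1 mod 17 = 13 * (9 - 2) - 11 = 12

P + Q = (2, 12)


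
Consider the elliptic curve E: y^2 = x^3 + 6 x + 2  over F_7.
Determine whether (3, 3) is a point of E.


Check whether y^2 = x^3 + 6 x + 2 (mod 7) for (x, y) = (3, 3).
LHS: y^2 = 3^2 mod 7 = 2
RHS: x^3 + 6 x + 2 = 3^3 + 6*3 + 2 mod 7 = 5
LHS != RHS

No, not on the curve


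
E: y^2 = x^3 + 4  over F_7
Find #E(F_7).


For each x in F_7, count y with y^2 = x^3 + 0 x + 4 mod 7:
  x = 0: RHS = 4, y in [2, 5]  -> 2 point(s)
Affine points: 2. Add the point at infinity: total = 3.

#E(F_7) = 3


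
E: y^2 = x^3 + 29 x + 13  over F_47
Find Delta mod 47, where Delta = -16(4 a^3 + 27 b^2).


4 a^3 + 27 b^2 = 4*29^3 + 27*13^2 = 97556 + 4563 = 102119
Delta = -16 * (102119) = -1633904
Delta mod 47 = 4

Delta = 4 (mod 47)


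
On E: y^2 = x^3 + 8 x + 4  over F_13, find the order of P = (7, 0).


Compute successive multiples of P until we hit O:
  1P = (7, 0)
  2P = O

ord(P) = 2


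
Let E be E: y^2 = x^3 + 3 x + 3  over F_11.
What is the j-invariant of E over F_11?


Delta = -16(4 a^3 + 27 b^2) mod 11 = 5
-1728 * (4 a)^3 = -1728 * (4*3)^3 mod 11 = 10
j = 10 * 5^(-1) mod 11 = 2

j = 2 (mod 11)


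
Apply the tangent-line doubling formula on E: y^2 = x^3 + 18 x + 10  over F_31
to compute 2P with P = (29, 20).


Doubling: s = (3 x1^2 + a) / (2 y1)
s = (3*29^2 + 18) / (2*20) mod 31 = 24
x3 = s^2 - 2 x1 mod 31 = 24^2 - 2*29 = 22
y3 = s (x1 - x3) - y1 mod 31 = 24 * (29 - 22) - 20 = 24

2P = (22, 24)


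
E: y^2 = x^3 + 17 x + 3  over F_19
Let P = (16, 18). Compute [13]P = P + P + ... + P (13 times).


k = 13 = 1101_2 (binary, LSB first: 1011)
Double-and-add from P = (16, 18):
  bit 0 = 1: acc = O + (16, 18) = (16, 18)
  bit 1 = 0: acc unchanged = (16, 18)
  bit 2 = 1: acc = (16, 18) + (12, 15) = (7, 3)
  bit 3 = 1: acc = (7, 3) + (2, 8) = (11, 1)

13P = (11, 1)


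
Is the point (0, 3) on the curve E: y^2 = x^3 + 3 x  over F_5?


Check whether y^2 = x^3 + 3 x + 0 (mod 5) for (x, y) = (0, 3).
LHS: y^2 = 3^2 mod 5 = 4
RHS: x^3 + 3 x + 0 = 0^3 + 3*0 + 0 mod 5 = 0
LHS != RHS

No, not on the curve


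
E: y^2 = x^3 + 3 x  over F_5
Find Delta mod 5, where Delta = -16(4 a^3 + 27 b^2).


4 a^3 + 27 b^2 = 4*3^3 + 27*0^2 = 108 + 0 = 108
Delta = -16 * (108) = -1728
Delta mod 5 = 2

Delta = 2 (mod 5)


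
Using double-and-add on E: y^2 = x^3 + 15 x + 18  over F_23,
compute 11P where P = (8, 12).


k = 11 = 1011_2 (binary, LSB first: 1101)
Double-and-add from P = (8, 12):
  bit 0 = 1: acc = O + (8, 12) = (8, 12)
  bit 1 = 1: acc = (8, 12) + (7, 11) = (9, 10)
  bit 2 = 0: acc unchanged = (9, 10)
  bit 3 = 1: acc = (9, 10) + (4, 2) = (19, 20)

11P = (19, 20)


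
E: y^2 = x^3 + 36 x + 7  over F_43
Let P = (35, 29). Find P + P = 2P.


Doubling: s = (3 x1^2 + a) / (2 y1)
s = (3*35^2 + 36) / (2*29) mod 43 = 41
x3 = s^2 - 2 x1 mod 43 = 41^2 - 2*35 = 20
y3 = s (x1 - x3) - y1 mod 43 = 41 * (35 - 20) - 29 = 27

2P = (20, 27)


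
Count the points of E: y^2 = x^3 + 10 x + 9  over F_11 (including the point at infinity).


For each x in F_11, count y with y^2 = x^3 + 10 x + 9 mod 11:
  x = 0: RHS = 9, y in [3, 8]  -> 2 point(s)
  x = 1: RHS = 9, y in [3, 8]  -> 2 point(s)
  x = 2: RHS = 4, y in [2, 9]  -> 2 point(s)
  x = 3: RHS = 0, y in [0]  -> 1 point(s)
  x = 4: RHS = 3, y in [5, 6]  -> 2 point(s)
  x = 7: RHS = 4, y in [2, 9]  -> 2 point(s)
  x = 9: RHS = 3, y in [5, 6]  -> 2 point(s)
  x = 10: RHS = 9, y in [3, 8]  -> 2 point(s)
Affine points: 15. Add the point at infinity: total = 16.

#E(F_11) = 16


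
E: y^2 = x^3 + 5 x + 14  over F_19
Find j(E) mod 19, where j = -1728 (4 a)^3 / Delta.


Delta = -16(4 a^3 + 27 b^2) mod 19 = 10
-1728 * (4 a)^3 = -1728 * (4*5)^3 mod 19 = 1
j = 1 * 10^(-1) mod 19 = 2

j = 2 (mod 19)


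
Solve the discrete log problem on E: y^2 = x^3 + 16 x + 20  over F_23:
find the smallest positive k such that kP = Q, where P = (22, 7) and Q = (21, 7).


Enumerate multiples of P until we hit Q = (21, 7):
  1P = (22, 7)
  2P = (11, 3)
  3P = (8, 19)
  4P = (5, 8)
  5P = (12, 10)
  6P = (16, 5)
  7P = (3, 7)
  8P = (21, 16)
  9P = (15, 22)
  10P = (15, 1)
  11P = (21, 7)
Match found at i = 11.

k = 11


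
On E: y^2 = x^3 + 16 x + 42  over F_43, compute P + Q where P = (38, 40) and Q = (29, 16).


P != Q, so use the chord formula.
s = (y2 - y1) / (x2 - x1) = (19) / (34) mod 43 = 17
x3 = s^2 - x1 - x2 mod 43 = 17^2 - 38 - 29 = 7
y3 = s (x1 - x3) - y1 mod 43 = 17 * (38 - 7) - 40 = 14

P + Q = (7, 14)


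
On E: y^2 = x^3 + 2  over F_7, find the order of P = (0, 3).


Compute successive multiples of P until we hit O:
  1P = (0, 3)
  2P = (0, 4)
  3P = O

ord(P) = 3


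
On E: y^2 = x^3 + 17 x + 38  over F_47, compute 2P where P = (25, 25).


Doubling: s = (3 x1^2 + a) / (2 y1)
s = (3*25^2 + 17) / (2*25) mod 47 = 4
x3 = s^2 - 2 x1 mod 47 = 4^2 - 2*25 = 13
y3 = s (x1 - x3) - y1 mod 47 = 4 * (25 - 13) - 25 = 23

2P = (13, 23)


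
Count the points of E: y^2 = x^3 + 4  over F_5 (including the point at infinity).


For each x in F_5, count y with y^2 = x^3 + 0 x + 4 mod 5:
  x = 0: RHS = 4, y in [2, 3]  -> 2 point(s)
  x = 1: RHS = 0, y in [0]  -> 1 point(s)
  x = 3: RHS = 1, y in [1, 4]  -> 2 point(s)
Affine points: 5. Add the point at infinity: total = 6.

#E(F_5) = 6


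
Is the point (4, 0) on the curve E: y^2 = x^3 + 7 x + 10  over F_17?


Check whether y^2 = x^3 + 7 x + 10 (mod 17) for (x, y) = (4, 0).
LHS: y^2 = 0^2 mod 17 = 0
RHS: x^3 + 7 x + 10 = 4^3 + 7*4 + 10 mod 17 = 0
LHS = RHS

Yes, on the curve


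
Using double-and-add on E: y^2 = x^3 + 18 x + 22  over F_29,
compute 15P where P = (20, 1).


k = 15 = 1111_2 (binary, LSB first: 1111)
Double-and-add from P = (20, 1):
  bit 0 = 1: acc = O + (20, 1) = (20, 1)
  bit 1 = 1: acc = (20, 1) + (18, 28) = (21, 27)
  bit 2 = 1: acc = (21, 27) + (26, 17) = (15, 19)
  bit 3 = 1: acc = (15, 19) + (0, 14) = (27, 6)

15P = (27, 6)


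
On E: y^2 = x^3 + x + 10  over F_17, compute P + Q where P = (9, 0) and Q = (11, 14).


P != Q, so use the chord formula.
s = (y2 - y1) / (x2 - x1) = (14) / (2) mod 17 = 7
x3 = s^2 - x1 - x2 mod 17 = 7^2 - 9 - 11 = 12
y3 = s (x1 - x3) - y1 mod 17 = 7 * (9 - 12) - 0 = 13

P + Q = (12, 13)
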